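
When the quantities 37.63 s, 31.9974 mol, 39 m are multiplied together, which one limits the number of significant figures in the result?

37.63 s → 4 s.f.; 31.9974 mol → 6 s.f.; 39 m → 2 s.f.
The fewest is 2 significant figures, from 39 m.

39 m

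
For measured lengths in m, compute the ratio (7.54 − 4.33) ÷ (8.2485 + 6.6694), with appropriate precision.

7.54 − 4.33 = 3.21, limited to 2 d.p. → 3 s.f.; 8.2485 + 6.6694 = 14.9179, limited to 4 d.p. → 6 s.f.
Carrying full precision, 3.21 ÷ 14.9179 = 0.215177739494…; keep min(3, 6) = 3 s.f.
Rounded to 3 significant figures: 0.215.

0.215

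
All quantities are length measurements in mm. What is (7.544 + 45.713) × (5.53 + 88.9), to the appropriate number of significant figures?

5.03 × 10³ mm²

7.544 + 45.713 = 53.257, limited to 3 d.p. → 5 s.f.; 5.53 + 88.9 = 94.43, limited to 1 d.p. → 3 s.f.
Carrying full precision, 53.257 × 94.43 = 5029.05851; keep min(5, 3) = 3 s.f.
Rounded to 3 significant figures: 5.03 × 10³ mm².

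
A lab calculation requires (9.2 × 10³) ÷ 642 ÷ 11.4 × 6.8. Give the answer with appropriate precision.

8.5

(9.2 × 10³) ÷ 642 ÷ 11.4 × 6.8 = 8.54784937421…
Multiplication/division keeps the fewest significant figures: 9.2 × 10³ → 2 s.f., 642 → 3 s.f., 11.4 → 3 s.f., 6.8 → 2 s.f.; limit is 2.
Rounded to 2 significant figures: 8.5.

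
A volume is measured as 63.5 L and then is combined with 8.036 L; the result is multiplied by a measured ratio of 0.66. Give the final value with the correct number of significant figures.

47 L

63.5 L + 8.036 L = 71.536 L; the sum is limited to 1 decimal place (3 s.f.).
Carrying full precision, 71.536 × 0.66 = 47.21376 L; 0.66 has 2 s.f., so the result keeps min(3, 2) = 2 s.f.
Rounded to 2 significant figures: 47 L.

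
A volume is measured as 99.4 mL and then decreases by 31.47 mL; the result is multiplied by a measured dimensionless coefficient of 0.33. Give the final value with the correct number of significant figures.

22 mL

99.4 mL − 31.47 mL = 67.93 mL; the difference is limited to 1 decimal place (3 s.f.).
Carrying full precision, 67.93 × 0.33 = 22.4169 mL; 0.33 has 2 s.f., so the result keeps min(3, 2) = 2 s.f.
Rounded to 2 significant figures: 22 mL.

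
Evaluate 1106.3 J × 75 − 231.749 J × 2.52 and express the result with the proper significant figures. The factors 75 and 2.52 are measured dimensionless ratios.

1106.3 × 75 = 82972.5 → 8.3 × 10^4 J (2 s.f., last digit at the 10^3 place).
231.749 × 2.52 = 584.00748 → 584 J (3 s.f., last digit at the 10^0 place).
Difference: 82388.49252 J; keep the coarser place, 10^3.
Result: 8.2 × 10^4 J.

8.2 × 10^4 J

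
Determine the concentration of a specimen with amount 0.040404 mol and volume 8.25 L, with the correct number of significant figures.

concentration = 0.040404 mol ÷ 8.25 L = 0.00489745454545… mol/L.
0.040404 has 5 significant figures; 8.25 has 3.
Division/multiplication keeps the fewest: 3 significant figures.
Rounded: 0.00490 mol/L.

0.00490 mol/L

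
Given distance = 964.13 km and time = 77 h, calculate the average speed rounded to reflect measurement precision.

13 km/h

average speed = 964.13 km ÷ 77 h = 12.5211688312… km/h.
964.13 has 5 significant figures; 77 has 2.
Division/multiplication keeps the fewest: 2 significant figures.
Rounded: 13 km/h.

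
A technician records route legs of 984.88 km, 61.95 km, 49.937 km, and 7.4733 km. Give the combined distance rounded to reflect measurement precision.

984.88 km + 61.95 km + 49.937 km + 7.4733 km = 1104.2403 km.
Addition/subtraction keeps the fewest decimal places: 984.88 → 2 decimal places, 61.95 → 2 decimal places, 49.937 → 3 decimal places, 7.4733 → 4 decimal places; limit is 2.
Rounded to 2 decimal places: 1104.24 km.

1104.24 km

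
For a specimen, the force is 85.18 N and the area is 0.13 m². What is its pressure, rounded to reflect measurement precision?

pressure = 85.18 N ÷ 0.13 m² = 655.230769231… Pa.
85.18 has 4 significant figures; 0.13 has 2.
Division/multiplication keeps the fewest: 2 significant figures.
Rounded: 6.6 × 10^2 Pa.

6.6 × 10^2 Pa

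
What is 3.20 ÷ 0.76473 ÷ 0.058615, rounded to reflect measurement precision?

3.20 ÷ 0.76473 ÷ 0.058615 = 71.3892930555…
Multiplication/division keeps the fewest significant figures: 3.20 → 3 s.f., 0.76473 → 5 s.f., 0.058615 → 5 s.f.; limit is 3.
Rounded to 3 significant figures: 71.4.

71.4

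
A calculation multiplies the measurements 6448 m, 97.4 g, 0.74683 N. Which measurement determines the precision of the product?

6448 m → 4 s.f.; 97.4 g → 3 s.f.; 0.74683 N → 5 s.f.
The fewest is 3 significant figures, from 97.4 g.

97.4 g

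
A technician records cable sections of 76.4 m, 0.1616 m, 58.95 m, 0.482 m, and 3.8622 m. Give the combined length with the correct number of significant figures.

76.4 m + 0.1616 m + 58.95 m + 0.482 m + 3.8622 m = 139.8558 m.
Addition/subtraction keeps the fewest decimal places: 76.4 → 1 decimal place, 0.1616 → 4 decimal places, 58.95 → 2 decimal places, 0.482 → 3 decimal places, 3.8622 → 4 decimal places; limit is 1.
Rounded to 1 decimal place: 139.9 m.

139.9 m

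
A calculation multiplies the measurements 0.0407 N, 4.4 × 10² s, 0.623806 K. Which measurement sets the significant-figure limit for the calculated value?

4.4 × 10² s

0.0407 N → 3 s.f.; 4.4 × 10² s → 2 s.f.; 0.623806 K → 6 s.f.
The fewest is 2 significant figures, from 4.4 × 10² s.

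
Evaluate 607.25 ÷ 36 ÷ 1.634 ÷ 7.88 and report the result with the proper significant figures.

1.3

607.25 ÷ 36 ÷ 1.634 ÷ 7.88 = 1.31004662623…
Multiplication/division keeps the fewest significant figures: 607.25 → 5 s.f., 36 → 2 s.f., 1.634 → 4 s.f., 7.88 → 3 s.f.; limit is 2.
Rounded to 2 significant figures: 1.3.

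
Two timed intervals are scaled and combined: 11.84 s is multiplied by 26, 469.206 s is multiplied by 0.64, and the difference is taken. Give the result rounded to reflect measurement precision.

11.84 × 26 = 307.84 → 3.1 × 10^2 s (2 s.f., last digit at the 10^1 place).
469.206 × 0.64 = 300.29184 → 3.0 × 10^2 s (2 s.f., last digit at the 10^1 place).
Difference: 7.54816 s; keep the coarser place, 10^1.
Result: 1 × 10^1 s.

1 × 10^1 s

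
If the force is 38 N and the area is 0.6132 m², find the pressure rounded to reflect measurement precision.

pressure = 38 N ÷ 0.6132 m² = 61.9699934768… Pa.
38 has 2 significant figures; 0.6132 has 4.
Division/multiplication keeps the fewest: 2 significant figures.
Rounded: 62 Pa.

62 Pa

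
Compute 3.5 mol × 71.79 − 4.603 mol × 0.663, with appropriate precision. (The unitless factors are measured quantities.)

2.5 × 10² mol

3.5 × 71.79 = 251.265 → 2.5 × 10² mol (2 s.f., last digit at the 10^1 place).
4.603 × 0.663 = 3.051789 → 3.05 mol (3 s.f., last digit at the 10^-2 place).
Difference: 248.213211 mol; keep the coarser place, 10^1.
Result: 2.5 × 10² mol.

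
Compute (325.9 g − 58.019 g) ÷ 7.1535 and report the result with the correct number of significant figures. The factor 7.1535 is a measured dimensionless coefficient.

37.45 g

325.9 g − 58.019 g = 267.881 g; the difference is limited to 1 decimal place (4 s.f.).
Carrying full precision, 267.881 ÷ 7.1535 = 37.4475431607… g; 7.1535 has 5 s.f., so the result keeps min(4, 5) = 4 s.f.
Rounded to 4 significant figures: 37.45 g.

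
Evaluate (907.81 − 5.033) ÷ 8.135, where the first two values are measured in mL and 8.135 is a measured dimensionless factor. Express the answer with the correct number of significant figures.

907.81 mL − 5.033 mL = 902.777 mL; the difference is limited to 2 decimal places (5 s.f.).
Carrying full precision, 902.777 ÷ 8.135 = 110.974431469… mL; 8.135 has 4 s.f., so the result keeps min(5, 4) = 4 s.f.
Rounded to 4 significant figures: 111.0 mL.

111.0 mL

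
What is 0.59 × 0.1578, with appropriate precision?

0.093

0.59 × 0.1578 = 0.093102
Multiplication/division keeps the fewest significant figures: 0.59 → 2 s.f., 0.1578 → 4 s.f.; limit is 2.
Rounded to 2 significant figures: 0.093.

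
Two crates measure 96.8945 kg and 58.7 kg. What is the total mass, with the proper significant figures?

155.6 kg

96.8945 kg + 58.7 kg = 155.5945 kg.
Addition/subtraction keeps the fewest decimal places: 96.8945 → 4 decimal places, 58.7 → 1 decimal place; limit is 1.
Rounded to 1 decimal place: 155.6 kg.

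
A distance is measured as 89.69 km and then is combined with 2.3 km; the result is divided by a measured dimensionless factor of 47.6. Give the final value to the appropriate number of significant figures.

1.93 km

89.69 km + 2.3 km = 91.99 km; the sum is limited to 1 decimal place (3 s.f.).
Carrying full precision, 91.99 ÷ 47.6 = 1.93256302521… km; 47.6 has 3 s.f., so the result keeps min(3, 3) = 3 s.f.
Rounded to 3 significant figures: 1.93 km.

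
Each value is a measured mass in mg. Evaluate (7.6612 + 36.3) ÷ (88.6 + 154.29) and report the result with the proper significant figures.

0.181

7.6612 + 36.3 = 43.9612, limited to 1 d.p. → 3 s.f.; 88.6 + 154.29 = 242.89, limited to 1 d.p. → 4 s.f.
Carrying full precision, 43.9612 ÷ 242.89 = 0.1809922187…; keep min(3, 4) = 3 s.f.
Rounded to 3 significant figures: 0.181.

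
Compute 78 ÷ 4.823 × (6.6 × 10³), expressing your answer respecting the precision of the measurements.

1.1 × 10⁵

78 ÷ 4.823 × (6.6 × 10³) = 106738.544474…
Multiplication/division keeps the fewest significant figures: 78 → 2 s.f., 4.823 → 4 s.f., 6.6 × 10³ → 2 s.f.; limit is 2.
Rounded to 2 significant figures: 1.1 × 10⁵.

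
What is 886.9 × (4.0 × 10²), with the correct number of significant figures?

3.5 × 10⁵

886.9 × (4.0 × 10²) = 354760
Multiplication/division keeps the fewest significant figures: 886.9 → 4 s.f., 4.0 × 10² → 2 s.f.; limit is 2.
Rounded to 2 significant figures: 3.5 × 10⁵.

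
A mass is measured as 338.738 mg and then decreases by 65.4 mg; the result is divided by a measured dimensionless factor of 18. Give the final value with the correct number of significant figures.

15 mg

338.738 mg − 65.4 mg = 273.338 mg; the difference is limited to 1 decimal place (4 s.f.).
Carrying full precision, 273.338 ÷ 18 = 15.1854444444… mg; 18 has 2 s.f., so the result keeps min(4, 2) = 2 s.f.
Rounded to 2 significant figures: 15 mg.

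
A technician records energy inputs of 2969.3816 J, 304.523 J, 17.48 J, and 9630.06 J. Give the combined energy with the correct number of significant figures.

12921.44 J

2969.3816 J + 304.523 J + 17.48 J + 9630.06 J = 12921.4446 J.
Addition/subtraction keeps the fewest decimal places: 2969.3816 → 4 decimal places, 304.523 → 3 decimal places, 17.48 → 2 decimal places, 9630.06 → 2 decimal places; limit is 2.
Rounded to 2 decimal places: 12921.44 J.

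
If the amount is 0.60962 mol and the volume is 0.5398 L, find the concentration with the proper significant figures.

concentration = 0.60962 mol ÷ 0.5398 L = 1.12934420156… mol/L.
0.60962 has 5 significant figures; 0.5398 has 4.
Division/multiplication keeps the fewest: 4 significant figures.
Rounded: 1.129 mol/L.

1.129 mol/L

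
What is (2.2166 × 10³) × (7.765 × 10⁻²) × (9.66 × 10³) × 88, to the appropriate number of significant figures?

(2.2166 × 10³) × (7.765 × 10⁻²) × (9.66 × 10³) × 88 = 146314911.019…
Multiplication/division keeps the fewest significant figures: 2.2166 × 10³ → 5 s.f., 7.765 × 10⁻² → 4 s.f., 9.66 × 10³ → 3 s.f., 88 → 2 s.f.; limit is 2.
Rounded to 2 significant figures: 1.5 × 10⁸.

1.5 × 10⁸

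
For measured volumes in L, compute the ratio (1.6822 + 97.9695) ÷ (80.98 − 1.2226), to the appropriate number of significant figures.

1.249

1.6822 + 97.9695 = 99.6517, limited to 4 d.p. → 6 s.f.; 80.98 − 1.2226 = 79.7574, limited to 2 d.p. → 4 s.f.
Carrying full precision, 99.6517 ÷ 79.7574 = 1.24943516213…; keep min(6, 4) = 4 s.f.
Rounded to 4 significant figures: 1.249.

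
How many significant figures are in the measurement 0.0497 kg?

3

0.0497: leading zeros are not significant.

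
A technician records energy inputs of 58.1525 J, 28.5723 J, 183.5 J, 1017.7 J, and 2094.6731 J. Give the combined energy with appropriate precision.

3.3826 × 10³ J

58.1525 J + 28.5723 J + 183.5 J + 1017.7 J + 2094.6731 J = 3382.5979 J.
Addition/subtraction keeps the fewest decimal places: 58.1525 → 4 decimal places, 28.5723 → 4 decimal places, 183.5 → 1 decimal place, 1017.7 → 1 decimal place, 2094.6731 → 4 decimal places; limit is 1.
Rounded to 1 decimal place: 3.3826 × 10³ J.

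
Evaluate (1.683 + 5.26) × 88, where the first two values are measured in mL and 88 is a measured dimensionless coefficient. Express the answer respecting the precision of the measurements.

6.1 × 10^2 mL

1.683 mL + 5.26 mL = 6.943 mL; the sum is limited to 2 decimal places (3 s.f.).
Carrying full precision, 6.943 × 88 = 610.984 mL; 88 has 2 s.f., so the result keeps min(3, 2) = 2 s.f.
Rounded to 2 significant figures: 6.1 × 10^2 mL.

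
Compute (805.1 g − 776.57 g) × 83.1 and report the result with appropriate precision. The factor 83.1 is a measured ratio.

805.1 g − 776.57 g = 28.53 g; the difference is limited to 1 decimal place (3 s.f.).
Carrying full precision, 28.53 × 83.1 = 2370.843 g; 83.1 has 3 s.f., so the result keeps min(3, 3) = 3 s.f.
Rounded to 3 significant figures: 2.37 × 10³ g.

2.37 × 10³ g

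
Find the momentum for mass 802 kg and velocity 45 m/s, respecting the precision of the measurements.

3.6 × 10⁴ kg·m/s

momentum = 802 kg × 45 m/s = 36090 kg·m/s.
802 has 3 significant figures; 45 has 2.
Division/multiplication keeps the fewest: 2 significant figures.
Rounded: 3.6 × 10⁴ kg·m/s.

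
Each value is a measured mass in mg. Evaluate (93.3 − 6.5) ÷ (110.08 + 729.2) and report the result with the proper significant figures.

93.3 − 6.5 = 86.8, limited to 1 d.p. → 3 s.f.; 110.08 + 729.2 = 839.28, limited to 1 d.p. → 4 s.f.
Carrying full precision, 86.8 ÷ 839.28 = 0.103421980745…; keep min(3, 4) = 3 s.f.
Rounded to 3 significant figures: 0.103.

0.103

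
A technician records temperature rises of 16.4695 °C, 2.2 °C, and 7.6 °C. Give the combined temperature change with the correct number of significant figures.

16.4695 °C + 2.2 °C + 7.6 °C = 26.2695 °C.
Addition/subtraction keeps the fewest decimal places: 16.4695 → 4 decimal places, 2.2 → 1 decimal place, 7.6 → 1 decimal place; limit is 1.
Rounded to 1 decimal place: 26.3 °C.

26.3 °C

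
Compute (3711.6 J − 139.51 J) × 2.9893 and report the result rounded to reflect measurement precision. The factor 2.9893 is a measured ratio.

3711.6 J − 139.51 J = 3572.09 J; the difference is limited to 1 decimal place (5 s.f.).
Carrying full precision, 3572.09 × 2.9893 = 10678.048637 J; 2.9893 has 5 s.f., so the result keeps min(5, 5) = 5 s.f.
Rounded to 5 significant figures: 10678 J.

10678 J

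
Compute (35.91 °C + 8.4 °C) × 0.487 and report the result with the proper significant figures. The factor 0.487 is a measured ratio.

21.6 °C

35.91 °C + 8.4 °C = 44.31 °C; the sum is limited to 1 decimal place (3 s.f.).
Carrying full precision, 44.31 × 0.487 = 21.57897 °C; 0.487 has 3 s.f., so the result keeps min(3, 3) = 3 s.f.
Rounded to 3 significant figures: 21.6 °C.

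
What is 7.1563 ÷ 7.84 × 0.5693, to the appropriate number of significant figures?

7.1563 ÷ 7.84 × 0.5693 = 0.519653264031…
Multiplication/division keeps the fewest significant figures: 7.1563 → 5 s.f., 7.84 → 3 s.f., 0.5693 → 4 s.f.; limit is 3.
Rounded to 3 significant figures: 0.520.

0.520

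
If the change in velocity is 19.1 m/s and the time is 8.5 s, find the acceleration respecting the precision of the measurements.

acceleration = 19.1 m/s ÷ 8.5 s = 2.24705882353… m/s².
19.1 has 3 significant figures; 8.5 has 2.
Division/multiplication keeps the fewest: 2 significant figures.
Rounded: 2.2 m/s².

2.2 m/s²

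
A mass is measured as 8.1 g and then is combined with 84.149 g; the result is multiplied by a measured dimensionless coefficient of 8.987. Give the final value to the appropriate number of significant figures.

829 g

8.1 g + 84.149 g = 92.249 g; the sum is limited to 1 decimal place (3 s.f.).
Carrying full precision, 92.249 × 8.987 = 829.041763 g; 8.987 has 4 s.f., so the result keeps min(3, 4) = 3 s.f.
Rounded to 3 significant figures: 829 g.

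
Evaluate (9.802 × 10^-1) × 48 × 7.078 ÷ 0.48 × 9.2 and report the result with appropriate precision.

(9.802 × 10^-1) × 48 × 7.078 ÷ 0.48 × 9.2 = 6382.827152
Multiplication/division keeps the fewest significant figures: 9.802 × 10^-1 → 4 s.f., 48 → 2 s.f., 7.078 → 4 s.f., 0.48 → 2 s.f., 9.2 → 2 s.f.; limit is 2.
Rounded to 2 significant figures: 6.4 × 10^3.

6.4 × 10^3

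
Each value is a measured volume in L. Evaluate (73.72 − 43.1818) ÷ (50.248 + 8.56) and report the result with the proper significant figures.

73.72 − 43.1818 = 30.5382, limited to 2 d.p. → 4 s.f.; 50.248 + 8.56 = 58.808, limited to 2 d.p. → 4 s.f.
Carrying full precision, 30.5382 ÷ 58.808 = 0.519286491634…; keep min(4, 4) = 4 s.f.
Rounded to 4 significant figures: 0.5193.

0.5193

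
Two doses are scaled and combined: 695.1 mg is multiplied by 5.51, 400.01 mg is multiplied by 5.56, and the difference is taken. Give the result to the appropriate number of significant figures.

695.1 × 5.51 = 3830.001 → 3.83 × 10^3 mg (3 s.f., last digit at the 10^1 place).
400.01 × 5.56 = 2224.0556 → 2.22 × 10^3 mg (3 s.f., last digit at the 10^1 place).
Difference: 1605.9454 mg; keep the coarser place, 10^1.
Result: 1.61 × 10^3 mg.

1.61 × 10^3 mg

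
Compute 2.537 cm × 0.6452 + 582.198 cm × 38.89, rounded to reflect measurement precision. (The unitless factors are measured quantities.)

2.537 × 0.6452 = 1.6368724 → 1.637 cm (4 s.f., last digit at the 10^-3 place).
582.198 × 38.89 = 22641.68022 → 2.264 × 10^4 cm (4 s.f., last digit at the 10^1 place).
Sum: 22643.3170924 cm; keep the coarser place, 10^1.
Result: 2.264 × 10^4 cm.

2.264 × 10^4 cm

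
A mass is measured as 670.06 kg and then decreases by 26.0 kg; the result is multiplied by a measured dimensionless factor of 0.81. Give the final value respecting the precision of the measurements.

5.2 × 10² kg

670.06 kg − 26.0 kg = 644.06 kg; the difference is limited to 1 decimal place (4 s.f.).
Carrying full precision, 644.06 × 0.81 = 521.6886 kg; 0.81 has 2 s.f., so the result keeps min(4, 2) = 2 s.f.
Rounded to 2 significant figures: 5.2 × 10² kg.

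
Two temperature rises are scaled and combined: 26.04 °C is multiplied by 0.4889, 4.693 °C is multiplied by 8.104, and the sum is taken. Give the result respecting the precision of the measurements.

26.04 × 0.4889 = 12.730956 → 12.73 °C (4 s.f., last digit at the 10^-2 place).
4.693 × 8.104 = 38.032072 → 38.03 °C (4 s.f., last digit at the 10^-2 place).
Sum: 50.763028 °C; keep the coarser place, 10^-2.
Result: 50.76 °C.

50.76 °C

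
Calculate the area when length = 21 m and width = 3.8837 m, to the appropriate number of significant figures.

area = 21 m × 3.8837 m = 81.5577 m².
21 has 2 significant figures; 3.8837 has 5.
Division/multiplication keeps the fewest: 2 significant figures.
Rounded: 82 m².

82 m²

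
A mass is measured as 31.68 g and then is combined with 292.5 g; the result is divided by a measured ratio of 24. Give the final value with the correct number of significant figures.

31.68 g + 292.5 g = 324.18 g; the sum is limited to 1 decimal place (4 s.f.).
Carrying full precision, 324.18 ÷ 24 = 13.5075 g; 24 has 2 s.f., so the result keeps min(4, 2) = 2 s.f.
Rounded to 2 significant figures: 14 g.

14 g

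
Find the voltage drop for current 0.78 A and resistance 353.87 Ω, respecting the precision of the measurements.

2.8 × 10² V

voltage drop = 0.78 A × 353.87 Ω = 276.0186 V.
0.78 has 2 significant figures; 353.87 has 5.
Division/multiplication keeps the fewest: 2 significant figures.
Rounded: 2.8 × 10² V.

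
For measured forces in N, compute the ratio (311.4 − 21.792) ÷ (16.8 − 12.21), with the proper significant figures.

311.4 − 21.792 = 289.608, limited to 1 d.p. → 4 s.f.; 16.8 − 12.21 = 4.59, limited to 1 d.p. → 2 s.f.
Carrying full precision, 289.608 ÷ 4.59 = 63.0954248366…; keep min(4, 2) = 2 s.f.
Rounded to 2 significant figures: 63.

63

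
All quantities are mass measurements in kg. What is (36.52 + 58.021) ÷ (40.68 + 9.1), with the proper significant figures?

1.90

36.52 + 58.021 = 94.541, limited to 2 d.p. → 4 s.f.; 40.68 + 9.1 = 49.78, limited to 1 d.p. → 3 s.f.
Carrying full precision, 94.541 ÷ 49.78 = 1.89917637605…; keep min(4, 3) = 3 s.f.
Rounded to 3 significant figures: 1.90.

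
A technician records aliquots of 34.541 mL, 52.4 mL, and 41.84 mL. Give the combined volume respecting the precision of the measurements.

128.8 mL

34.541 mL + 52.4 mL + 41.84 mL = 128.781 mL.
Addition/subtraction keeps the fewest decimal places: 34.541 → 3 decimal places, 52.4 → 1 decimal place, 41.84 → 2 decimal places; limit is 1.
Rounded to 1 decimal place: 128.8 mL.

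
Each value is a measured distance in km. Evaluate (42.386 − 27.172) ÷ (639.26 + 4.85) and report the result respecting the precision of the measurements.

42.386 − 27.172 = 15.214, limited to 3 d.p. → 5 s.f.; 639.26 + 4.85 = 644.11, limited to 2 d.p. → 5 s.f.
Carrying full precision, 15.214 ÷ 644.11 = 0.0236201890981…; keep min(5, 5) = 5 s.f.
Rounded to 5 significant figures: 0.023620.

0.023620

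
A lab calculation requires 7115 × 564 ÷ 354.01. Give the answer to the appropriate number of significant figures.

1.13 × 10⁴

7115 × 564 ÷ 354.01 = 11335.4425016…
Multiplication/division keeps the fewest significant figures: 7115 → 4 s.f., 564 → 3 s.f., 354.01 → 5 s.f.; limit is 3.
Rounded to 3 significant figures: 1.13 × 10⁴.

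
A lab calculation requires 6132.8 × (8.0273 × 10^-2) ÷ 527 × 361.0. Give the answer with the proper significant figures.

6132.8 × (8.0273 × 10^-2) ÷ 527 × 361.0 = 337.228975025…
Multiplication/division keeps the fewest significant figures: 6132.8 → 5 s.f., 8.0273 × 10^-2 → 5 s.f., 527 → 3 s.f., 361.0 → 4 s.f.; limit is 3.
Rounded to 3 significant figures: 3.37 × 10^2.

3.37 × 10^2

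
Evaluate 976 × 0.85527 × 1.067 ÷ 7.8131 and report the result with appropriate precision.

114

976 × 0.85527 × 1.067 ÷ 7.8131 = 113.997176004…
Multiplication/division keeps the fewest significant figures: 976 → 3 s.f., 0.85527 → 5 s.f., 1.067 → 4 s.f., 7.8131 → 5 s.f.; limit is 3.
Rounded to 3 significant figures: 114.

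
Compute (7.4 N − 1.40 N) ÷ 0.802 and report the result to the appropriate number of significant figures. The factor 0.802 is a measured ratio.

7.5 N

7.4 N − 1.40 N = 6.00 N; the difference is limited to 1 decimal place (2 s.f.).
Carrying full precision, 6.00 ÷ 0.802 = 7.4812967581… N; 0.802 has 3 s.f., so the result keeps min(2, 3) = 2 s.f.
Rounded to 2 significant figures: 7.5 N.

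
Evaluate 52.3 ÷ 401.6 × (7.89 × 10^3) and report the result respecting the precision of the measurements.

1.03 × 10^3

52.3 ÷ 401.6 × (7.89 × 10^3) = 1027.50747012…
Multiplication/division keeps the fewest significant figures: 52.3 → 3 s.f., 401.6 → 4 s.f., 7.89 × 10^3 → 3 s.f.; limit is 3.
Rounded to 3 significant figures: 1.03 × 10^3.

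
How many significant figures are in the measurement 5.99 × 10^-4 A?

5.99 × 10^-4: in scientific notation every digit of the coefficient is significant.

3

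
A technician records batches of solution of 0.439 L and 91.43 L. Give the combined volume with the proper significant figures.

0.439 L + 91.43 L = 91.869 L.
Addition/subtraction keeps the fewest decimal places: 0.439 → 3 decimal places, 91.43 → 2 decimal places; limit is 2.
Rounded to 2 decimal places: 91.87 L.

91.87 L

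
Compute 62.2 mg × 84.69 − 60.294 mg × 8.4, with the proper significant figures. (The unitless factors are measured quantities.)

62.2 × 84.69 = 5267.718 → 5.27 × 10^3 mg (3 s.f., last digit at the 10^1 place).
60.294 × 8.4 = 506.4696 → 5.1 × 10^2 mg (2 s.f., last digit at the 10^1 place).
Difference: 4761.2484 mg; keep the coarser place, 10^1.
Result: 4.76 × 10^3 mg.

4.76 × 10^3 mg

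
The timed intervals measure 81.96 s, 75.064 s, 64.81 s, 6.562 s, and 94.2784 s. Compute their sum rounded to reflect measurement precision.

81.96 s + 75.064 s + 64.81 s + 6.562 s + 94.2784 s = 322.6744 s.
Addition/subtraction keeps the fewest decimal places: 81.96 → 2 decimal places, 75.064 → 3 decimal places, 64.81 → 2 decimal places, 6.562 → 3 decimal places, 94.2784 → 4 decimal places; limit is 2.
Rounded to 2 decimal places: 322.67 s.

322.67 s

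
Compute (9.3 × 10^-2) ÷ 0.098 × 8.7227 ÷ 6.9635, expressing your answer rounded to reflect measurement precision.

1.2

(9.3 × 10^-2) ÷ 0.098 × 8.7227 ÷ 6.9635 = 1.18872180451…
Multiplication/division keeps the fewest significant figures: 9.3 × 10^-2 → 2 s.f., 0.098 → 2 s.f., 8.7227 → 5 s.f., 6.9635 → 5 s.f.; limit is 2.
Rounded to 2 significant figures: 1.2.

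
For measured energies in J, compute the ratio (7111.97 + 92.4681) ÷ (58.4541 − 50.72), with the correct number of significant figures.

7111.97 + 92.4681 = 7204.4381, limited to 2 d.p. → 6 s.f.; 58.4541 − 50.72 = 7.7341, limited to 2 d.p. → 3 s.f.
Carrying full precision, 7204.4381 ÷ 7.7341 = 931.516026428…; keep min(6, 3) = 3 s.f.
Rounded to 3 significant figures: 932.

932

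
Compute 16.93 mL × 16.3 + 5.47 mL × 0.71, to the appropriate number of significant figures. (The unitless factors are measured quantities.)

2.80 × 10² mL

16.93 × 16.3 = 275.959 → 2.76 × 10² mL (3 s.f., last digit at the 10^0 place).
5.47 × 0.71 = 3.8837 → 3.9 mL (2 s.f., last digit at the 10^-1 place).
Sum: 279.8427 mL; keep the coarser place, 10^0.
Result: 2.80 × 10² mL.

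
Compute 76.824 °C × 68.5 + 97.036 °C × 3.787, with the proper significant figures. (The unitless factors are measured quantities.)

5.63 × 10^3 °C

76.824 × 68.5 = 5262.444 → 5.26 × 10^3 °C (3 s.f., last digit at the 10^1 place).
97.036 × 3.787 = 367.475332 → 3.675 × 10^2 °C (4 s.f., last digit at the 10^-1 place).
Sum: 5629.919332 °C; keep the coarser place, 10^1.
Result: 5.63 × 10^3 °C.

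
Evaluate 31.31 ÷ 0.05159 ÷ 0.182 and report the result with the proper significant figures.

3.33 × 10³

31.31 ÷ 0.05159 ÷ 0.182 = 3334.61847321…
Multiplication/division keeps the fewest significant figures: 31.31 → 4 s.f., 0.05159 → 4 s.f., 0.182 → 3 s.f.; limit is 3.
Rounded to 3 significant figures: 3.33 × 10³.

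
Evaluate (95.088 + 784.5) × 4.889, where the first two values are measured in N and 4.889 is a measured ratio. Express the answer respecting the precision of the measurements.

95.088 N + 784.5 N = 879.588 N; the sum is limited to 1 decimal place (4 s.f.).
Carrying full precision, 879.588 × 4.889 = 4300.305732 N; 4.889 has 4 s.f., so the result keeps min(4, 4) = 4 s.f.
Rounded to 4 significant figures: 4300. N.

4300. N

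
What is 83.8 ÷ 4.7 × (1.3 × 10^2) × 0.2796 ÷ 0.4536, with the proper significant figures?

83.8 ÷ 4.7 × (1.3 × 10^2) × 0.2796 ÷ 0.4536 = 1428.74141619…
Multiplication/division keeps the fewest significant figures: 83.8 → 3 s.f., 4.7 → 2 s.f., 1.3 × 10^2 → 2 s.f., 0.2796 → 4 s.f., 0.4536 → 4 s.f.; limit is 2.
Rounded to 2 significant figures: 1.4 × 10^3.

1.4 × 10^3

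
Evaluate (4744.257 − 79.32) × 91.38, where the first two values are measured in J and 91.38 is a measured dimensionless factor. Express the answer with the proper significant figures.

4.263 × 10⁵ J

4744.257 J − 79.32 J = 4664.937 J; the difference is limited to 2 decimal places (6 s.f.).
Carrying full precision, 4664.937 × 91.38 = 426281.94306 J; 91.38 has 4 s.f., so the result keeps min(6, 4) = 4 s.f.
Rounded to 4 significant figures: 4.263 × 10⁵ J.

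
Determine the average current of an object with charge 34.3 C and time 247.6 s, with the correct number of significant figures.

average current = 34.3 C ÷ 247.6 s = 0.138529886914… A.
34.3 has 3 significant figures; 247.6 has 4.
Division/multiplication keeps the fewest: 3 significant figures.
Rounded: 0.139 A.

0.139 A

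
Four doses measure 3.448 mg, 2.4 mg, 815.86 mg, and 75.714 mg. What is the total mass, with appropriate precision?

3.448 mg + 2.4 mg + 815.86 mg + 75.714 mg = 897.422 mg.
Addition/subtraction keeps the fewest decimal places: 3.448 → 3 decimal places, 2.4 → 1 decimal place, 815.86 → 2 decimal places, 75.714 → 3 decimal places; limit is 1.
Rounded to 1 decimal place: 897.4 mg.

897.4 mg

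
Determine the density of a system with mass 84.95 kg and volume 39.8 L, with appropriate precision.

density = 84.95 kg ÷ 39.8 L = 2.13442211055… kg/L.
84.95 has 4 significant figures; 39.8 has 3.
Division/multiplication keeps the fewest: 3 significant figures.
Rounded: 2.13 kg/L.

2.13 kg/L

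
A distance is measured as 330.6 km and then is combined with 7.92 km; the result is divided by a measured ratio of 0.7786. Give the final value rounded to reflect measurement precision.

330.6 km + 7.92 km = 338.52 km; the sum is limited to 1 decimal place (4 s.f.).
Carrying full precision, 338.52 ÷ 0.7786 = 434.780375032… km; 0.7786 has 4 s.f., so the result keeps min(4, 4) = 4 s.f.
Rounded to 4 significant figures: 434.8 km.

434.8 km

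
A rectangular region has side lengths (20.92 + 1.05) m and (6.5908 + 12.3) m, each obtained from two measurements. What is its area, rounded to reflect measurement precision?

20.92 + 1.05 = 21.97, limited to 2 d.p. → 4 s.f.; 6.5908 + 12.3 = 18.8908, limited to 1 d.p. → 3 s.f.
Carrying full precision, 21.97 × 18.8908 = 415.030876; keep min(4, 3) = 3 s.f.
Rounded to 3 significant figures: 415 m².

415 m²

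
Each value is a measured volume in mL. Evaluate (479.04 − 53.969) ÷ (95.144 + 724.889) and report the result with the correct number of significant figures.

479.04 − 53.969 = 425.071, limited to 2 d.p. → 5 s.f.; 95.144 + 724.889 = 820.033, limited to 3 d.p. → 6 s.f.
Carrying full precision, 425.071 ÷ 820.033 = 0.518358407528…; keep min(5, 6) = 5 s.f.
Rounded to 5 significant figures: 0.51836.

0.51836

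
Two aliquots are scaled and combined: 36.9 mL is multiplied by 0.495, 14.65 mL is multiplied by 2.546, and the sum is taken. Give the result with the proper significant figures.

55.6 mL

36.9 × 0.495 = 18.2655 → 18.3 mL (3 s.f., last digit at the 10^-1 place).
14.65 × 2.546 = 37.2989 → 37.30 mL (4 s.f., last digit at the 10^-2 place).
Sum: 55.5644 mL; keep the coarser place, 10^-1.
Result: 55.6 mL.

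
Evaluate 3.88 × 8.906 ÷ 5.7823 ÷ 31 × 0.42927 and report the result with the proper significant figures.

3.88 × 8.906 ÷ 5.7823 ÷ 31 × 0.42927 = 0.082752789216…
Multiplication/division keeps the fewest significant figures: 3.88 → 3 s.f., 8.906 → 4 s.f., 5.7823 → 5 s.f., 31 → 2 s.f., 0.42927 → 5 s.f.; limit is 2.
Rounded to 2 significant figures: 0.083.

0.083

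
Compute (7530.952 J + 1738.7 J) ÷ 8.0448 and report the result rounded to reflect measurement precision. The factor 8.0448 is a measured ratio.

7530.952 J + 1738.7 J = 9269.652 J; the sum is limited to 1 decimal place (5 s.f.).
Carrying full precision, 9269.652 ÷ 8.0448 = 1152.25387828… J; 8.0448 has 5 s.f., so the result keeps min(5, 5) = 5 s.f.
Rounded to 5 significant figures: 1152.3 J.

1152.3 J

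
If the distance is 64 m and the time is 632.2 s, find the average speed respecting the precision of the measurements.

1.0 × 10^-1 m/s

average speed = 64 m ÷ 632.2 s = 0.101233786776… m/s.
64 has 2 significant figures; 632.2 has 4.
Division/multiplication keeps the fewest: 2 significant figures.
Rounded: 1.0 × 10^-1 m/s.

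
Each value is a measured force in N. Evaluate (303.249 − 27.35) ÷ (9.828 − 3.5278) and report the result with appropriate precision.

303.249 − 27.35 = 275.899, limited to 2 d.p. → 5 s.f.; 9.828 − 3.5278 = 6.3002, limited to 3 d.p. → 4 s.f.
Carrying full precision, 275.899 ÷ 6.3002 = 43.792101838…; keep min(5, 4) = 4 s.f.
Rounded to 4 significant figures: 43.79.

43.79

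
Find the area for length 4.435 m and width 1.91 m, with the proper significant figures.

area = 4.435 m × 1.91 m = 8.47085 m².
4.435 has 4 significant figures; 1.91 has 3.
Division/multiplication keeps the fewest: 3 significant figures.
Rounded: 8.47 m².

8.47 m²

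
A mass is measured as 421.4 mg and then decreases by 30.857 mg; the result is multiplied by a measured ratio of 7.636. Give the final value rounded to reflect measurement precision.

421.4 mg − 30.857 mg = 390.543 mg; the difference is limited to 1 decimal place (4 s.f.).
Carrying full precision, 390.543 × 7.636 = 2982.186348 mg; 7.636 has 4 s.f., so the result keeps min(4, 4) = 4 s.f.
Rounded to 4 significant figures: 2982 mg.

2982 mg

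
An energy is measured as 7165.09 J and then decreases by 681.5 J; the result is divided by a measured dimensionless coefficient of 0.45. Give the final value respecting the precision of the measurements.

1.4 × 10⁴ J

7165.09 J − 681.5 J = 6483.59 J; the difference is limited to 1 decimal place (5 s.f.).
Carrying full precision, 6483.59 ÷ 0.45 = 14407.9777778… J; 0.45 has 2 s.f., so the result keeps min(5, 2) = 2 s.f.
Rounded to 2 significant figures: 1.4 × 10⁴ J.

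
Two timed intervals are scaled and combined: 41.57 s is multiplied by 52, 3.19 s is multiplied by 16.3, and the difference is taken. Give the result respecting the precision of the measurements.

41.57 × 52 = 2161.64 → 2.2 × 10³ s (2 s.f., last digit at the 10^2 place).
3.19 × 16.3 = 51.997 → 52.0 s (3 s.f., last digit at the 10^-1 place).
Difference: 2109.643 s; keep the coarser place, 10^2.
Result: 2.1 × 10³ s.

2.1 × 10³ s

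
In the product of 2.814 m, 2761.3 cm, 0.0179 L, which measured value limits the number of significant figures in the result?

2.814 m → 4 s.f.; 2761.3 cm → 5 s.f.; 0.0179 L → 3 s.f.
The fewest is 3 significant figures, from 0.0179 L.

0.0179 L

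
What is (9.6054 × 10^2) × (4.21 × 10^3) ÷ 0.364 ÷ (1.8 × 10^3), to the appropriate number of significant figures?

(9.6054 × 10^2) × (4.21 × 10^3) ÷ 0.364 ÷ (1.8 × 10^3) = 6171.96794872…
Multiplication/division keeps the fewest significant figures: 9.6054 × 10^2 → 5 s.f., 4.21 × 10^3 → 3 s.f., 0.364 → 3 s.f., 1.8 × 10^3 → 2 s.f.; limit is 2.
Rounded to 2 significant figures: 6.2 × 10^3.

6.2 × 10^3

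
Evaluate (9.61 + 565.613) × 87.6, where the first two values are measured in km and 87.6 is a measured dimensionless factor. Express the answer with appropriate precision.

9.61 km + 565.613 km = 575.223 km; the sum is limited to 2 decimal places (5 s.f.).
Carrying full precision, 575.223 × 87.6 = 50389.5348 km; 87.6 has 3 s.f., so the result keeps min(5, 3) = 3 s.f.
Rounded to 3 significant figures: 5.04 × 10⁴ km.

5.04 × 10⁴ km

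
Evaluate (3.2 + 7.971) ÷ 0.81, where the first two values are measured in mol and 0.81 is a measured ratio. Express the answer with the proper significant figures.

14 mol

3.2 mol + 7.971 mol = 11.171 mol; the sum is limited to 1 decimal place (3 s.f.).
Carrying full precision, 11.171 ÷ 0.81 = 13.7913580247… mol; 0.81 has 2 s.f., so the result keeps min(3, 2) = 2 s.f.
Rounded to 2 significant figures: 14 mol.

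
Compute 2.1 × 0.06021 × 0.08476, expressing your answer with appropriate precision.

2.1 × 0.06021 × 0.08476 = 0.01071713916
Multiplication/division keeps the fewest significant figures: 2.1 → 2 s.f., 0.06021 → 4 s.f., 0.08476 → 4 s.f.; limit is 2.
Rounded to 2 significant figures: 1.1 × 10⁻².

1.1 × 10⁻²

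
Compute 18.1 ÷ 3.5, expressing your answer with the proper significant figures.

5.2

18.1 ÷ 3.5 = 5.17142857143…
Multiplication/division keeps the fewest significant figures: 18.1 → 3 s.f., 3.5 → 2 s.f.; limit is 2.
Rounded to 2 significant figures: 5.2.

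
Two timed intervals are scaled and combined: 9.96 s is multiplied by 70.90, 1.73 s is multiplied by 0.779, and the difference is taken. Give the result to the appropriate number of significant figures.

705 s

9.96 × 70.90 = 706.164 → 706 s (3 s.f., last digit at the 10^0 place).
1.73 × 0.779 = 1.34767 → 1.35 s (3 s.f., last digit at the 10^-2 place).
Difference: 704.81633 s; keep the coarser place, 10^0.
Result: 705 s.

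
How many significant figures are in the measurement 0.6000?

0.6000: leading zeros are not significant; trailing zeros after a decimal point are significant.

4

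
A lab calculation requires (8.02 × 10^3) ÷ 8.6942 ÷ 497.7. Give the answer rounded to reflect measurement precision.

(8.02 × 10^3) ÷ 8.6942 ÷ 497.7 = 1.85343389557…
Multiplication/division keeps the fewest significant figures: 8.02 × 10^3 → 3 s.f., 8.6942 → 5 s.f., 497.7 → 4 s.f.; limit is 3.
Rounded to 3 significant figures: 1.85.

1.85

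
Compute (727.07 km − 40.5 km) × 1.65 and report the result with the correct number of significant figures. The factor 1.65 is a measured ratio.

1.13 × 10³ km

727.07 km − 40.5 km = 686.57 km; the difference is limited to 1 decimal place (4 s.f.).
Carrying full precision, 686.57 × 1.65 = 1132.8405 km; 1.65 has 3 s.f., so the result keeps min(4, 3) = 3 s.f.
Rounded to 3 significant figures: 1.13 × 10³ km.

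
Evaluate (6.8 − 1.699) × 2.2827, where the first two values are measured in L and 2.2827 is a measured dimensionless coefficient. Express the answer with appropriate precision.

6.8 L − 1.699 L = 5.101 L; the difference is limited to 1 decimal place (2 s.f.).
Carrying full precision, 5.101 × 2.2827 = 11.6440527 L; 2.2827 has 5 s.f., so the result keeps min(2, 5) = 2 s.f.
Rounded to 2 significant figures: 12 L.

12 L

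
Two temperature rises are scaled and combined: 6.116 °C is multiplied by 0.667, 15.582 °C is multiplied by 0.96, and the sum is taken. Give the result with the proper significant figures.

19 °C

6.116 × 0.667 = 4.079372 → 4.08 °C (3 s.f., last digit at the 10^-2 place).
15.582 × 0.96 = 14.95872 → 15 °C (2 s.f., last digit at the 10^0 place).
Sum: 19.038092 °C; keep the coarser place, 10^0.
Result: 19 °C.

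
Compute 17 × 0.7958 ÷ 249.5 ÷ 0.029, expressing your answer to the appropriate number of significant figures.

1.9

17 × 0.7958 ÷ 249.5 ÷ 0.029 = 1.8697532997…
Multiplication/division keeps the fewest significant figures: 17 → 2 s.f., 0.7958 → 4 s.f., 249.5 → 4 s.f., 0.029 → 2 s.f.; limit is 2.
Rounded to 2 significant figures: 1.9.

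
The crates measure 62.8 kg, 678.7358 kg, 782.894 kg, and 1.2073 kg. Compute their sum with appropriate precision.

62.8 kg + 678.7358 kg + 782.894 kg + 1.2073 kg = 1525.6371 kg.
Addition/subtraction keeps the fewest decimal places: 62.8 → 1 decimal place, 678.7358 → 4 decimal places, 782.894 → 3 decimal places, 1.2073 → 4 decimal places; limit is 1.
Rounded to 1 decimal place: 1525.6 kg.

1525.6 kg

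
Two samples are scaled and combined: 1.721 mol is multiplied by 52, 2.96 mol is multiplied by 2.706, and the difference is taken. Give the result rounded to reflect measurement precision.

1.721 × 52 = 89.492 → 89 mol (2 s.f., last digit at the 10^0 place).
2.96 × 2.706 = 8.00976 → 8.01 mol (3 s.f., last digit at the 10^-2 place).
Difference: 81.48224 mol; keep the coarser place, 10^0.
Result: 81 mol.

81 mol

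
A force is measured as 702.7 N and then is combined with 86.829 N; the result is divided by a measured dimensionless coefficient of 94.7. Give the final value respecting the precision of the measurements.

8.34 N

702.7 N + 86.829 N = 789.529 N; the sum is limited to 1 decimal place (4 s.f.).
Carrying full precision, 789.529 ÷ 94.7 = 8.3371594509… N; 94.7 has 3 s.f., so the result keeps min(4, 3) = 3 s.f.
Rounded to 3 significant figures: 8.34 N.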